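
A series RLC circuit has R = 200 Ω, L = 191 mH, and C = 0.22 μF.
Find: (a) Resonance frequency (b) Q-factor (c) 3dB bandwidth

Step 1 — Resonance: ω₀ = 1/√(LC) = 1/√(0.191·2.2e-07) = 4878 rad/s.
Step 2 — f₀ = ω₀/(2π) = 776.4 Hz.
Step 3 — Series Q: Q = ω₀L/R = 4878·0.191/200 = 4.659.
Step 4 — Bandwidth: Δω = ω₀/Q = 1047 rad/s; BW = Δω/(2π) = 166.7 Hz.

(a) f₀ = 776.4 Hz  (b) Q = 4.659  (c) BW = 166.7 Hz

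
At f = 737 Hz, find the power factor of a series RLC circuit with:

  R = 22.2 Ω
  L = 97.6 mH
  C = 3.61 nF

Step 1 — Angular frequency: ω = 2π·f = 2π·737 = 4631 rad/s.
Step 2 — Component impedances:
  R: Z = R = 22.2 Ω
  L: Z = jωL = j·4631·0.0976 = 0 + j452 Ω
  C: Z = 1/(jωC) = -j/(ω·C) = 0 - j5.982e+04 Ω
Step 3 — Series combination: Z_total = R + L + C = 22.2 - j5.937e+04 Ω = 5.937e+04∠-90.0° Ω.
Step 4 — Power factor: PF = cos(φ) = Re(Z)/|Z| = 22.2/5.937e+04 = 0.0003739.
Step 5 — Type: Im(Z) = -5.937e+04 ⇒ leading (phase φ = -90.0°).

PF = 0.0003739 (leading, φ = -90.0°)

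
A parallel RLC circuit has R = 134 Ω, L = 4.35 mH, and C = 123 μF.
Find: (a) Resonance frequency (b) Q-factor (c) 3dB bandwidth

Step 1 — Resonance: ω₀ = 1/√(LC) = 1/√(0.00435·0.000123) = 1367 rad/s.
Step 2 — f₀ = ω₀/(2π) = 217.6 Hz.
Step 3 — Parallel Q: Q = R/(ω₀L) = 134/(1367·0.00435) = 22.53.
Step 4 — Bandwidth: Δω = ω₀/Q = 60.67 rad/s; BW = Δω/(2π) = 9.656 Hz.

(a) f₀ = 217.6 Hz  (b) Q = 22.53  (c) BW = 9.656 Hz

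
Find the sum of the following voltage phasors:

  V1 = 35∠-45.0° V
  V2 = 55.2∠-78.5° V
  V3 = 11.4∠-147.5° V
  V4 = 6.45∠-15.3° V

Step 1 — Convert each phasor to rectangular form:
  V1 = 35·(cos(-45.0°) + j·sin(-45.0°)) = 24.75 - j24.75 V
  V2 = 55.2·(cos(-78.5°) + j·sin(-78.5°)) = 11.01 - j54.09 V
  V3 = 11.4·(cos(-147.5°) + j·sin(-147.5°)) = -9.615 - j6.125 V
  V4 = 6.45·(cos(-15.3°) + j·sin(-15.3°)) = 6.221 - j1.702 V
Step 2 — Sum components: V_total = 32.36 - j86.67 V.
Step 3 — Convert to polar: |V_total| = 92.51 V, ∠V_total = -69.5°.

V_total = 92.51∠-69.5° V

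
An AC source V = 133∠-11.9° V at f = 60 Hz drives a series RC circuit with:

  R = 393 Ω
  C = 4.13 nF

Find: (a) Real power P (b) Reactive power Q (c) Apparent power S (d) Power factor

Step 1 — Angular frequency: ω = 2π·f = 2π·60 = 377 rad/s.
Step 2 — Component impedances:
  R: Z = R = 393 Ω
  C: Z = 1/(jωC) = -j/(ω·C) = 0 - j6.423e+05 Ω
Step 3 — Series combination: Z_total = R + C = 393 - j6.423e+05 Ω = 6.423e+05∠-90.0° Ω.
Step 4 — Source phasor: V = 133∠-11.9° V = 130.1 - j27.43 V.
Step 5 — Current: I = V / Z = 4.282e-05 + j0.0002026 A = 0.0002071∠78.1° A.
Step 6 — Complex power: S = V·I* = 1.685e-05 - j0.02754 VA.
Step 7 — Real power: P = Re(S) = 1.685e-05 W.
Step 8 — Reactive power: Q = Im(S) = -0.02754 VAR.
Step 9 — Apparent power: |S| = 0.02754 VA.
Step 10 — Power factor: PF = P/|S| = 0.0006119 (leading).

(a) P = 1.685e-05 W  (b) Q = -0.02754 VAR  (c) S = 0.02754 VA  (d) PF = 0.0006119 (leading)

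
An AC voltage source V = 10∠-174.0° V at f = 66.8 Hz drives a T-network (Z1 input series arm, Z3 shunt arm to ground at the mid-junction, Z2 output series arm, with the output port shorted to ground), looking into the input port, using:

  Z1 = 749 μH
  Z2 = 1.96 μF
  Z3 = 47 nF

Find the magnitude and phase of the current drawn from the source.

Step 1 — Angular frequency: ω = 2π·f = 2π·66.8 = 419.7 rad/s.
Step 2 — Component impedances:
  Z1: Z = jωL = j·419.7·0.000749 = 0 + j0.3144 Ω
  Z2: Z = 1/(jωC) = -j/(ω·C) = 0 - j1216 Ω
  Z3: Z = 1/(jωC) = -j/(ω·C) = 0 - j5.069e+04 Ω
Step 3 — With the output port shorted to ground, the output series arm Z2 runs from the junction to ground; the shunt arm Z3 also runs from the junction to ground. They appear in parallel: Z3 || Z2 = 0 - j1187 Ω.
Step 4 — Series with input arm Z1: Z_in = Z1 + (Z3 || Z2) = 0 - j1187 Ω = 1187∠-90.0° Ω.
Step 5 — Source phasor: V = 10∠-174.0° V = -9.945 - j1.045 V.
Step 6 — Ohm's law: I = V / Z_total = (-9.945 - j1.045) / (0 - j1187) = 0.0008808 - j0.00838 A.
Step 7 — Convert to polar: |I| = 0.008426 A, ∠I = -84.0°.

I = 0.008426∠-84.0° A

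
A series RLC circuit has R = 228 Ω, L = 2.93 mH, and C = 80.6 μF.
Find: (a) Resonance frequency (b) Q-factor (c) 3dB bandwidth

Step 1 — Resonance condition Im(Z)=0 gives ω₀ = 1/√(LC).
Step 2 — ω₀ = 1/√(0.00293·8.06e-05) = 2058 rad/s.
Step 3 — f₀ = ω₀/(2π) = 327.5 Hz.
Step 4 — Series Q: Q = ω₀L/R = 2058·0.00293/228 = 0.02644.
Step 5 — 3dB bandwidth: Δω = ω₀/Q = 7.782e+04 rad/s; BW = Δω/(2π) = 1.238e+04 Hz.

(a) f₀ = 327.5 Hz  (b) Q = 0.02644  (c) BW = 1.238e+04 Hz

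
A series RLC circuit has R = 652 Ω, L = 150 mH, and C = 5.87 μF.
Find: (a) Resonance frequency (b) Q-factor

Step 1 — Resonance condition Im(Z)=0 gives ω₀ = 1/√(LC).
Step 2 — ω₀ = 1/√(0.15·5.87e-06) = 1066 rad/s.
Step 3 — f₀ = ω₀/(2π) = 169.6 Hz.
Step 4 — Series Q: Q = ω₀L/R = 1066·0.15/652 = 0.2452.

(a) f₀ = 169.6 Hz  (b) Q = 0.2452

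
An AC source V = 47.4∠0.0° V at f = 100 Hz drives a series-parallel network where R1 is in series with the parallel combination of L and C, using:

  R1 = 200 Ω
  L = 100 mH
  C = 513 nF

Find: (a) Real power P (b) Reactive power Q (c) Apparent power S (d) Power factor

Step 1 — Angular frequency: ω = 2π·f = 2π·100 = 628.3 rad/s.
Step 2 — Component impedances:
  R1: Z = R = 200 Ω
  L: Z = jωL = j·628.3·0.1 = 0 + j62.83 Ω
  C: Z = 1/(jωC) = -j/(ω·C) = 0 - j3102 Ω
Step 3 — Parallel branch: L || C = 1/(1/L + 1/C) = 0 + j64.13 Ω.
Step 4 — Series with R1: Z_total = R1 + (L || C) = 200 + j64.13 Ω = 210∠17.8° Ω.
Step 5 — Source phasor: V = 47.4∠0.0° V = 47.4 V.
Step 6 — Current: I = V / Z = 0.2149 - j0.06891 A = 0.2257∠-17.8° A.
Step 7 — Complex power: S = V·I* = 10.19 + j3.266 VA.
Step 8 — Real power: P = Re(S) = 10.19 W.
Step 9 — Reactive power: Q = Im(S) = 3.266 VAR.
Step 10 — Apparent power: |S| = 10.7 VA.
Step 11 — Power factor: PF = P/|S| = 0.9522 (lagging).

(a) P = 10.19 W  (b) Q = 3.266 VAR  (c) S = 10.7 VA  (d) PF = 0.9522 (lagging)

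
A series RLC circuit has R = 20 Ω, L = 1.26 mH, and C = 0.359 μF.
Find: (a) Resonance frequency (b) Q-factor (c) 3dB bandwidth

Step 1 — Resonance: ω₀ = 1/√(LC) = 1/√(0.00126·3.59e-07) = 4.702e+04 rad/s.
Step 2 — f₀ = ω₀/(2π) = 7483 Hz.
Step 3 — Series Q: Q = ω₀L/R = 4.702e+04·0.00126/20 = 2.962.
Step 4 — Bandwidth: Δω = ω₀/Q = 1.587e+04 rad/s; BW = Δω/(2π) = 2526 Hz.

(a) f₀ = 7483 Hz  (b) Q = 2.962  (c) BW = 2526 Hz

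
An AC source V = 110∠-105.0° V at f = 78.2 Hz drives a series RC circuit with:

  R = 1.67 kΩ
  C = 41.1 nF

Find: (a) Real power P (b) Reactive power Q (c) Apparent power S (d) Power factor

Step 1 — Angular frequency: ω = 2π·f = 2π·78.2 = 491.3 rad/s.
Step 2 — Component impedances:
  R: Z = R = 1670 Ω
  C: Z = 1/(jωC) = -j/(ω·C) = 0 - j4.952e+04 Ω
Step 3 — Series combination: Z_total = R + C = 1670 - j4.952e+04 Ω = 4.955e+04∠-88.1° Ω.
Step 4 — Source phasor: V = 110∠-105.0° V = -28.47 - j106.3 V.
Step 5 — Current: I = V / Z = 0.002124 - j0.0006466 A = 0.00222∠-16.9° A.
Step 6 — Complex power: S = V·I* = 0.008231 - j0.2441 VA.
Step 7 — Real power: P = Re(S) = 0.008231 W.
Step 8 — Reactive power: Q = Im(S) = -0.2441 VAR.
Step 9 — Apparent power: |S| = 0.2442 VA.
Step 10 — Power factor: PF = P/|S| = 0.03371 (leading).

(a) P = 0.008231 W  (b) Q = -0.2441 VAR  (c) S = 0.2442 VA  (d) PF = 0.03371 (leading)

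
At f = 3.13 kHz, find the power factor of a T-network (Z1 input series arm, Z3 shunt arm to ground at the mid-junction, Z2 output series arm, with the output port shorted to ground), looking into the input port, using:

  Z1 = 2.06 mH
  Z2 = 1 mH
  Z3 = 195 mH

Step 1 — Angular frequency: ω = 2π·f = 2π·3130 = 1.967e+04 rad/s.
Step 2 — Component impedances:
  Z1: Z = jωL = j·1.967e+04·0.00206 = 0 + j40.51 Ω
  Z2: Z = jωL = j·1.967e+04·0.001 = 0 + j19.67 Ω
  Z3: Z = jωL = j·1.967e+04·0.195 = 0 + j3835 Ω
Step 3 — With the output port shorted to ground, the output series arm Z2 runs from the junction to ground; the shunt arm Z3 also runs from the junction to ground. They appear in parallel: Z3 || Z2 = 0 + j19.57 Ω.
Step 4 — Series with input arm Z1: Z_in = Z1 + (Z3 || Z2) = 0 + j60.08 Ω = 60.08∠90.0° Ω.
Step 5 — Power factor: PF = cos(φ) = Re(Z)/|Z| = 0/60.08 = 0.
Step 6 — Type: Im(Z) = 60.08 ⇒ lagging (phase φ = 90.0°).

PF = 0 (lagging, φ = 90.0°)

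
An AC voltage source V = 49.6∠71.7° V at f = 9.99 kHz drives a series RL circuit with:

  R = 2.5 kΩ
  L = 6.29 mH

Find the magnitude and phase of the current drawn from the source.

Step 1 — Angular frequency: ω = 2π·f = 2π·9990 = 6.277e+04 rad/s.
Step 2 — Component impedances:
  R: Z = R = 2500 Ω
  L: Z = jωL = j·6.277e+04·0.00629 = 0 + j394.8 Ω
Step 3 — Series combination: Z_total = R + L = 2500 + j394.8 Ω = 2531∠9.0° Ω.
Step 4 — Source phasor: V = 49.6∠71.7° V = 15.57 + j47.09 V.
Step 5 — Ohm's law: I = V / Z_total = (15.57 + j47.09) / (2500 + j394.8) = 0.00898 + j0.01742 A.
Step 6 — Convert to polar: |I| = 0.0196 A, ∠I = 62.7°.

I = 0.0196∠62.7° A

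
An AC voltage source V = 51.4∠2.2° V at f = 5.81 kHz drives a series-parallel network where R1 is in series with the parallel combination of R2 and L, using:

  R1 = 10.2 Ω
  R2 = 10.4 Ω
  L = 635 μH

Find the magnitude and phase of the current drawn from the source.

Step 1 — Angular frequency: ω = 2π·f = 2π·5810 = 3.651e+04 rad/s.
Step 2 — Component impedances:
  R1: Z = R = 10.2 Ω
  R2: Z = R = 10.4 Ω
  L: Z = jωL = j·3.651e+04·0.000635 = 0 + j23.18 Ω
Step 3 — Parallel branch: R2 || L = 1/(1/R2 + 1/L) = 8.657 + j3.884 Ω.
Step 4 — Series with R1: Z_total = R1 + (R2 || L) = 18.86 + j3.884 Ω = 19.25∠11.6° Ω.
Step 5 — Source phasor: V = 51.4∠2.2° V = 51.36 + j1.973 V.
Step 6 — Ohm's law: I = V / Z_total = (51.36 + j1.973) / (18.86 + j3.884) = 2.634 - j0.4378 A.
Step 7 — Convert to polar: |I| = 2.67 A, ∠I = -9.4°.

I = 2.67∠-9.4° A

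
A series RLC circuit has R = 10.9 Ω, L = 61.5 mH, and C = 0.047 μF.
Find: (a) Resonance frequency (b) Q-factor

Step 1 — Resonance condition Im(Z)=0 gives ω₀ = 1/√(LC).
Step 2 — ω₀ = 1/√(0.0615·4.7e-08) = 1.86e+04 rad/s.
Step 3 — f₀ = ω₀/(2π) = 2960 Hz.
Step 4 — Series Q: Q = ω₀L/R = 1.86e+04·0.0615/10.9 = 104.9.

(a) f₀ = 2960 Hz  (b) Q = 104.9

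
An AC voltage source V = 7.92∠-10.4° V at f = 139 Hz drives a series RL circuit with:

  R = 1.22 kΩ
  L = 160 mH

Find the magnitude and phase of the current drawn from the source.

Step 1 — Angular frequency: ω = 2π·f = 2π·139 = 873.4 rad/s.
Step 2 — Component impedances:
  R: Z = R = 1220 Ω
  L: Z = jωL = j·873.4·0.16 = 0 + j139.7 Ω
Step 3 — Series combination: Z_total = R + L = 1220 + j139.7 Ω = 1228∠6.5° Ω.
Step 4 — Source phasor: V = 7.92∠-10.4° V = 7.79 - j1.43 V.
Step 5 — Ohm's law: I = V / Z_total = (7.79 - j1.43) / (1220 + j139.7) = 0.00617 - j0.001879 A.
Step 6 — Convert to polar: |I| = 0.00645 A, ∠I = -16.9°.

I = 0.00645∠-16.9° A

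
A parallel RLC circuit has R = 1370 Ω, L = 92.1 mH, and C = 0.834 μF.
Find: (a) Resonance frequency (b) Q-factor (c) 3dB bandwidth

Step 1 — Resonance: ω₀ = 1/√(LC) = 1/√(0.0921·8.34e-07) = 3608 rad/s.
Step 2 — f₀ = ω₀/(2π) = 574.3 Hz.
Step 3 — Parallel Q: Q = R/(ω₀L) = 1370/(3608·0.0921) = 4.123.
Step 4 — Bandwidth: Δω = ω₀/Q = 875.2 rad/s; BW = Δω/(2π) = 139.3 Hz.

(a) f₀ = 574.3 Hz  (b) Q = 4.123  (c) BW = 139.3 Hz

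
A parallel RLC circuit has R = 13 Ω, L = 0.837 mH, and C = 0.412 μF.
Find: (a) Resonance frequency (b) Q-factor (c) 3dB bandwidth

Step 1 — Resonance: ω₀ = 1/√(LC) = 1/√(0.000837·4.12e-07) = 5.385e+04 rad/s.
Step 2 — f₀ = ω₀/(2π) = 8571 Hz.
Step 3 — Parallel Q: Q = R/(ω₀L) = 13/(5.385e+04·0.000837) = 0.2884.
Step 4 — Bandwidth: Δω = ω₀/Q = 1.867e+05 rad/s; BW = Δω/(2π) = 2.972e+04 Hz.

(a) f₀ = 8571 Hz  (b) Q = 0.2884  (c) BW = 2.972e+04 Hz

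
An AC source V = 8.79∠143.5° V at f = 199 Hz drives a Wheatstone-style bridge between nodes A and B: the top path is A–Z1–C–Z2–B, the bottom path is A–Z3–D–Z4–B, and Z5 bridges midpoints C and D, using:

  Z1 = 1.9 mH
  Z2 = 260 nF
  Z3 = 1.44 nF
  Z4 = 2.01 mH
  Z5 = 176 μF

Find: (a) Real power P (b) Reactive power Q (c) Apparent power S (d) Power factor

Step 1 — Angular frequency: ω = 2π·f = 2π·199 = 1250 rad/s.
Step 2 — Component impedances:
  Z1: Z = jωL = j·1250·0.0019 = 0 + j2.376 Ω
  Z2: Z = 1/(jωC) = -j/(ω·C) = 0 - j3076 Ω
  Z3: Z = 1/(jωC) = -j/(ω·C) = 0 - j5.554e+05 Ω
  Z4: Z = jωL = j·1250·0.00201 = 0 + j2.513 Ω
  Z5: Z = 1/(jωC) = -j/(ω·C) = 0 - j4.544 Ω
Step 3 — Bridge requires nodal analysis (the Z5 bridge couples midpoints C and D, so the two paths cannot be reduced to a simple series/parallel combination). Setting node B to ground and injecting 1 A at node A, the 3-node admittance system at A, C, D solves to V_A = Z_AB = 0 + j0.3461 Ω = 0.3461∠90.0° Ω.
Step 4 — Source phasor: V = 8.79∠143.5° V = -7.066 + j5.228 V.
Step 5 — Current: I = V / Z = 15.11 + j20.42 A = 25.4∠53.5° A.
Step 6 — Complex power: S = V·I* = 0 + j223.3 VA.
Step 7 — Real power: P = Re(S) = 0 W.
Step 8 — Reactive power: Q = Im(S) = 223.3 VAR.
Step 9 — Apparent power: |S| = 223.3 VA.
Step 10 — Power factor: PF = P/|S| = 0 (lagging).

(a) P = 0 W  (b) Q = 223.3 VAR  (c) S = 223.3 VA  (d) PF = 0 (lagging)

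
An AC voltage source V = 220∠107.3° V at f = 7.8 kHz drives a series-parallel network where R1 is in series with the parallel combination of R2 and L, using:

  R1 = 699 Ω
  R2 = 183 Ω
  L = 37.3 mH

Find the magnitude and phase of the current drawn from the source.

Step 1 — Angular frequency: ω = 2π·f = 2π·7800 = 4.901e+04 rad/s.
Step 2 — Component impedances:
  R1: Z = R = 699 Ω
  R2: Z = R = 183 Ω
  L: Z = jωL = j·4.901e+04·0.0373 = 0 + j1828 Ω
Step 3 — Parallel branch: R2 || L = 1/(1/R2 + 1/L) = 181.2 + j18.14 Ω.
Step 4 — Series with R1: Z_total = R1 + (R2 || L) = 880.2 + j18.14 Ω = 880.4∠1.2° Ω.
Step 5 — Source phasor: V = 220∠107.3° V = -65.42 + j210 V.
Step 6 — Ohm's law: I = V / Z_total = (-65.42 + j210) / (880.2 + j18.14) = -0.06938 + j0.2401 A.
Step 7 — Convert to polar: |I| = 0.2499 A, ∠I = 106.1°.

I = 0.2499∠106.1° A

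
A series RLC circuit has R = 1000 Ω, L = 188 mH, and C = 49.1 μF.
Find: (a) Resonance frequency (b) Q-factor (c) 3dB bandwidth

Step 1 — Resonance: ω₀ = 1/√(LC) = 1/√(0.188·4.91e-05) = 329.1 rad/s.
Step 2 — f₀ = ω₀/(2π) = 52.38 Hz.
Step 3 — Series Q: Q = ω₀L/R = 329.1·0.188/1000 = 0.06188.
Step 4 — Bandwidth: Δω = ω₀/Q = 5319 rad/s; BW = Δω/(2π) = 846.6 Hz.

(a) f₀ = 52.38 Hz  (b) Q = 0.06188  (c) BW = 846.6 Hz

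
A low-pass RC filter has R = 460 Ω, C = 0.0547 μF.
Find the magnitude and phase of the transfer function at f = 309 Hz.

Step 1 — Angular frequency: ω = 2π·309 = 1942 rad/s.
Step 2 — Transfer function: H(jω) = 1/(1 + jωRC).
Step 3 — Denominator: 1 + jωRC = 1 + j·1942·460·5.47e-08 = 1 + j0.04885.
Step 4 — H = 0.9976 - j0.04874.
Step 5 — Magnitude: |H| = 0.9988 (-0.0 dB); phase: φ = -2.8°.

|H| = 0.9988 (-0.0 dB), φ = -2.8°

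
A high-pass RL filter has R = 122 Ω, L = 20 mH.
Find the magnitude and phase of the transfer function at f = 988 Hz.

Step 1 — Angular frequency: ω = 2π·988 = 6208 rad/s.
Step 2 — Transfer function: H(jω) = jωL/(R + jωL).
Step 3 — Numerator jωL = j·124.2; denominator R + jωL = 122 + j124.2.
Step 4 — H = 0.5088 + j0.4999.
Step 5 — Magnitude: |H| = 0.7133 (-2.9 dB); phase: φ = 44.5°.

|H| = 0.7133 (-2.9 dB), φ = 44.5°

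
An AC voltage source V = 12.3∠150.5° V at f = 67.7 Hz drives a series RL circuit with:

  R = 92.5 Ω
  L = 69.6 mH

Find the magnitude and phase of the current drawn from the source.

Step 1 — Angular frequency: ω = 2π·f = 2π·67.7 = 425.4 rad/s.
Step 2 — Component impedances:
  R: Z = R = 92.5 Ω
  L: Z = jωL = j·425.4·0.0696 = 0 + j29.61 Ω
Step 3 — Series combination: Z_total = R + L = 92.5 + j29.61 Ω = 97.12∠17.7° Ω.
Step 4 — Source phasor: V = 12.3∠150.5° V = -10.71 + j6.057 V.
Step 5 — Ohm's law: I = V / Z_total = (-10.71 + j6.057) / (92.5 + j29.61) = -0.08597 + j0.09299 A.
Step 6 — Convert to polar: |I| = 0.1266 A, ∠I = 132.8°.

I = 0.1266∠132.8° A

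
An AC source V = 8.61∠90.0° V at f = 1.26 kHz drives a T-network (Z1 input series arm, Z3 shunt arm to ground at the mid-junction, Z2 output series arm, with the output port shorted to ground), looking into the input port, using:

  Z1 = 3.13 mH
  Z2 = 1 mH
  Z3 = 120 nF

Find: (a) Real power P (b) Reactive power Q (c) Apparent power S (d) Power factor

Step 1 — Angular frequency: ω = 2π·f = 2π·1260 = 7917 rad/s.
Step 2 — Component impedances:
  Z1: Z = jωL = j·7917·0.00313 = 0 + j24.78 Ω
  Z2: Z = jωL = j·7917·0.001 = 0 + j7.917 Ω
  Z3: Z = 1/(jωC) = -j/(ω·C) = 0 - j1053 Ω
Step 3 — With the output port shorted to ground, the output series arm Z2 runs from the junction to ground; the shunt arm Z3 also runs from the junction to ground. They appear in parallel: Z3 || Z2 = 0 + j7.977 Ω.
Step 4 — Series with input arm Z1: Z_in = Z1 + (Z3 || Z2) = 0 + j32.76 Ω = 32.76∠90.0° Ω.
Step 5 — Source phasor: V = 8.61∠90.0° V = 0 + j8.61 V.
Step 6 — Current: I = V / Z = 0.2628 A = 0.2628∠-0.0° A.
Step 7 — Complex power: S = V·I* = 0 + j2.263 VA.
Step 8 — Real power: P = Re(S) = 0 W.
Step 9 — Reactive power: Q = Im(S) = 2.263 VAR.
Step 10 — Apparent power: |S| = 2.263 VA.
Step 11 — Power factor: PF = P/|S| = 0 (lagging).

(a) P = 0 W  (b) Q = 2.263 VAR  (c) S = 2.263 VA  (d) PF = 0 (lagging)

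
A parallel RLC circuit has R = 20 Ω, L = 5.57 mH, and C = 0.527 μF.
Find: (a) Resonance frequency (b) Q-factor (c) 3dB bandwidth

Step 1 — Resonance: ω₀ = 1/√(LC) = 1/√(0.00557·5.27e-07) = 1.846e+04 rad/s.
Step 2 — f₀ = ω₀/(2π) = 2938 Hz.
Step 3 — Parallel Q: Q = R/(ω₀L) = 20/(1.846e+04·0.00557) = 0.1945.
Step 4 — Bandwidth: Δω = ω₀/Q = 9.488e+04 rad/s; BW = Δω/(2π) = 1.51e+04 Hz.

(a) f₀ = 2938 Hz  (b) Q = 0.1945  (c) BW = 1.51e+04 Hz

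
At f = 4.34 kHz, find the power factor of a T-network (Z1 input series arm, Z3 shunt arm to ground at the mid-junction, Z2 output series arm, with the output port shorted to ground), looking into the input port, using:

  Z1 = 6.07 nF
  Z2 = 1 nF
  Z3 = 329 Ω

Step 1 — Angular frequency: ω = 2π·f = 2π·4340 = 2.727e+04 rad/s.
Step 2 — Component impedances:
  Z1: Z = 1/(jωC) = -j/(ω·C) = 0 - j6041 Ω
  Z2: Z = 1/(jωC) = -j/(ω·C) = 0 - j3.667e+04 Ω
  Z3: Z = R = 329 Ω
Step 3 — With the output port shorted to ground, the output series arm Z2 runs from the junction to ground; the shunt arm Z3 also runs from the junction to ground. They appear in parallel: Z3 || Z2 = 329 - j2.951 Ω.
Step 4 — Series with input arm Z1: Z_in = Z1 + (Z3 || Z2) = 329 - j6044 Ω = 6053∠-86.9° Ω.
Step 5 — Power factor: PF = cos(φ) = Re(Z)/|Z| = 329/6053 = 0.05435.
Step 6 — Type: Im(Z) = -6044 ⇒ leading (phase φ = -86.9°).

PF = 0.05435 (leading, φ = -86.9°)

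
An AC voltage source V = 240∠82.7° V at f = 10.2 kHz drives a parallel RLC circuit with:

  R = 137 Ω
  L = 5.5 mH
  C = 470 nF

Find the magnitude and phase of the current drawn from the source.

Step 1 — Angular frequency: ω = 2π·f = 2π·1.02e+04 = 6.409e+04 rad/s.
Step 2 — Component impedances:
  R: Z = R = 137 Ω
  L: Z = jωL = j·6.409e+04·0.0055 = 0 + j352.5 Ω
  C: Z = 1/(jωC) = -j/(ω·C) = 0 - j33.2 Ω
Step 3 — Parallel combination: 1/Z_total = 1/R + 1/L + 1/C; Z_total = 9.15 - j34.2 Ω = 35.41∠-75.0° Ω.
Step 4 — Source phasor: V = 240∠82.7° V = 30.5 + j238.1 V.
Step 5 — Ohm's law: I = V / Z_total = (30.5 + j238.1) / (9.15 - j34.2) = -6.273 + j2.57 A.
Step 6 — Convert to polar: |I| = 6.779 A, ∠I = 157.7°.

I = 6.779∠157.7° A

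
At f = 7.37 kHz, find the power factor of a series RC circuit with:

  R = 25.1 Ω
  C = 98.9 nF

Step 1 — Angular frequency: ω = 2π·f = 2π·7370 = 4.631e+04 rad/s.
Step 2 — Component impedances:
  R: Z = R = 25.1 Ω
  C: Z = 1/(jωC) = -j/(ω·C) = 0 - j218.4 Ω
Step 3 — Series combination: Z_total = R + C = 25.1 - j218.4 Ω = 219.8∠-83.4° Ω.
Step 4 — Power factor: PF = cos(φ) = Re(Z)/|Z| = 25.1/219.8 = 0.1142.
Step 5 — Type: Im(Z) = -218.4 ⇒ leading (phase φ = -83.4°).

PF = 0.1142 (leading, φ = -83.4°)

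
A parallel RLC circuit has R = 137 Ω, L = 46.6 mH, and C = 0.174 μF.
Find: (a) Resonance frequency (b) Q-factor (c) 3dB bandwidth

Step 1 — Resonance: ω₀ = 1/√(LC) = 1/√(0.0466·1.74e-07) = 1.111e+04 rad/s.
Step 2 — f₀ = ω₀/(2π) = 1767 Hz.
Step 3 — Parallel Q: Q = R/(ω₀L) = 137/(1.111e+04·0.0466) = 0.2647.
Step 4 — Bandwidth: Δω = ω₀/Q = 4.195e+04 rad/s; BW = Δω/(2π) = 6677 Hz.

(a) f₀ = 1767 Hz  (b) Q = 0.2647  (c) BW = 6677 Hz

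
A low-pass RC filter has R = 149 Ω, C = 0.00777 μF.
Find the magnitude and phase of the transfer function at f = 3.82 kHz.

Step 1 — Angular frequency: ω = 2π·3820 = 2.4e+04 rad/s.
Step 2 — Transfer function: H(jω) = 1/(1 + jωRC).
Step 3 — Denominator: 1 + jωRC = 1 + j·2.4e+04·149·7.77e-09 = 1 + j0.02779.
Step 4 — H = 0.9992 - j0.02777.
Step 5 — Magnitude: |H| = 0.9996 (-0.0 dB); phase: φ = -1.6°.

|H| = 0.9996 (-0.0 dB), φ = -1.6°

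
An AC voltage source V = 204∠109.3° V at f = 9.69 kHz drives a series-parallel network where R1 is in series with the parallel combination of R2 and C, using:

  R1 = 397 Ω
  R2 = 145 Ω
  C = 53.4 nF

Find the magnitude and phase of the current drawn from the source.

Step 1 — Angular frequency: ω = 2π·f = 2π·9690 = 6.088e+04 rad/s.
Step 2 — Component impedances:
  R1: Z = R = 397 Ω
  R2: Z = R = 145 Ω
  C: Z = 1/(jωC) = -j/(ω·C) = 0 - j307.6 Ω
Step 3 — Parallel branch: R2 || C = 1/(1/R2 + 1/C) = 118.6 - j55.93 Ω.
Step 4 — Series with R1: Z_total = R1 + (R2 || C) = 515.6 - j55.93 Ω = 518.7∠-6.2° Ω.
Step 5 — Source phasor: V = 204∠109.3° V = -67.42 + j192.5 V.
Step 6 — Ohm's law: I = V / Z_total = (-67.42 + j192.5) / (515.6 - j55.93) = -0.1693 + j0.355 A.
Step 7 — Convert to polar: |I| = 0.3933 A, ∠I = 115.5°.

I = 0.3933∠115.5° A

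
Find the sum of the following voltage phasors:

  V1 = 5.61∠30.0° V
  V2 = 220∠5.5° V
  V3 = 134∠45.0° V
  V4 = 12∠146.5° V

Step 1 — Convert each phasor to rectangular form:
  V1 = 5.61·(cos(30.0°) + j·sin(30.0°)) = 4.858 + j2.805 V
  V2 = 220·(cos(5.5°) + j·sin(5.5°)) = 219 + j21.09 V
  V3 = 134·(cos(45.0°) + j·sin(45.0°)) = 94.75 + j94.75 V
  V4 = 12·(cos(146.5°) + j·sin(146.5°)) = -10.01 + j6.623 V
Step 2 — Sum components: V_total = 308.6 + j125.3 V.
Step 3 — Convert to polar: |V_total| = 333 V, ∠V_total = 22.1°.

V_total = 333∠22.1° V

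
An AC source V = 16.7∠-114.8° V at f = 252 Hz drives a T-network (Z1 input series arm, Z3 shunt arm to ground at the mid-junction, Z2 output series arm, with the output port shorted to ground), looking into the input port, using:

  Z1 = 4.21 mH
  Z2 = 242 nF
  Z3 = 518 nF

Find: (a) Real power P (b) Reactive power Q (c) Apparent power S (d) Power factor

Step 1 — Angular frequency: ω = 2π·f = 2π·252 = 1583 rad/s.
Step 2 — Component impedances:
  Z1: Z = jωL = j·1583·0.00421 = 0 + j6.666 Ω
  Z2: Z = 1/(jωC) = -j/(ω·C) = 0 - j2610 Ω
  Z3: Z = 1/(jωC) = -j/(ω·C) = 0 - j1219 Ω
Step 3 — With the output port shorted to ground, the output series arm Z2 runs from the junction to ground; the shunt arm Z3 also runs from the junction to ground. They appear in parallel: Z3 || Z2 = 0 - j831 Ω.
Step 4 — Series with input arm Z1: Z_in = Z1 + (Z3 || Z2) = 0 - j824.3 Ω = 824.3∠-90.0° Ω.
Step 5 — Source phasor: V = 16.7∠-114.8° V = -7.005 - j15.16 V.
Step 6 — Current: I = V / Z = 0.01839 - j0.008497 A = 0.02026∠-24.8° A.
Step 7 — Complex power: S = V·I* = 0 - j0.3383 VA.
Step 8 — Real power: P = Re(S) = 0 W.
Step 9 — Reactive power: Q = Im(S) = -0.3383 VAR.
Step 10 — Apparent power: |S| = 0.3383 VA.
Step 11 — Power factor: PF = P/|S| = 0 (leading).

(a) P = 0 W  (b) Q = -0.3383 VAR  (c) S = 0.3383 VA  (d) PF = 0 (leading)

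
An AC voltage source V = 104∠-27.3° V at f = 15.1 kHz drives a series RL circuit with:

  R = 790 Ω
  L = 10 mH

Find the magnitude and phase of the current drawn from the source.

Step 1 — Angular frequency: ω = 2π·f = 2π·1.51e+04 = 9.488e+04 rad/s.
Step 2 — Component impedances:
  R: Z = R = 790 Ω
  L: Z = jωL = j·9.488e+04·0.01 = 0 + j948.8 Ω
Step 3 — Series combination: Z_total = R + L = 790 + j948.8 Ω = 1235∠50.2° Ω.
Step 4 — Source phasor: V = 104∠-27.3° V = 92.42 - j47.7 V.
Step 5 — Ohm's law: I = V / Z_total = (92.42 - j47.7) / (790 + j948.8) = 0.01821 - j0.08225 A.
Step 6 — Convert to polar: |I| = 0.08424 A, ∠I = -77.5°.

I = 0.08424∠-77.5° A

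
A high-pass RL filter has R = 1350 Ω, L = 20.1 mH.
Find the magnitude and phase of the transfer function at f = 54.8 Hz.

Step 1 — Angular frequency: ω = 2π·54.8 = 344.3 rad/s.
Step 2 — Transfer function: H(jω) = jωL/(R + jωL).
Step 3 — Numerator jωL = j·6.921; denominator R + jωL = 1350 + j6.921.
Step 4 — H = 2.628e-05 + j0.005126.
Step 5 — Magnitude: |H| = 0.005126 (-45.8 dB); phase: φ = 89.7°.

|H| = 0.005126 (-45.8 dB), φ = 89.7°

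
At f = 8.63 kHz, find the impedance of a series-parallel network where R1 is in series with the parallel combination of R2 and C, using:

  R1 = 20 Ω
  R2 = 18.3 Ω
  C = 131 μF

Step 1 — Angular frequency: ω = 2π·f = 2π·8630 = 5.422e+04 rad/s.
Step 2 — Component impedances:
  R1: Z = R = 20 Ω
  R2: Z = R = 18.3 Ω
  C: Z = 1/(jωC) = -j/(ω·C) = 0 - j0.1408 Ω
Step 3 — Parallel branch: R2 || C = 1/(1/R2 + 1/C) = 0.001083 - j0.1408 Ω.
Step 4 — Series with R1: Z_total = R1 + (R2 || C) = 20 - j0.1408 Ω = 20∠-0.4° Ω.

Z = 20 - j0.1408 Ω = 20∠-0.4° Ω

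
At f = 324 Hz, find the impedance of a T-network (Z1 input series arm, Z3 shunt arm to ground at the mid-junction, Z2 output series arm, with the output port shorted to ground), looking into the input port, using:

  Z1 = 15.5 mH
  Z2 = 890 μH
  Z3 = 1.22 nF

Step 1 — Angular frequency: ω = 2π·f = 2π·324 = 2036 rad/s.
Step 2 — Component impedances:
  Z1: Z = jωL = j·2036·0.0155 = 0 + j31.55 Ω
  Z2: Z = jωL = j·2036·0.00089 = 0 + j1.812 Ω
  Z3: Z = 1/(jωC) = -j/(ω·C) = 0 - j4.026e+05 Ω
Step 3 — With the output port shorted to ground, the output series arm Z2 runs from the junction to ground; the shunt arm Z3 also runs from the junction to ground. They appear in parallel: Z3 || Z2 = 0 + j1.812 Ω.
Step 4 — Series with input arm Z1: Z_in = Z1 + (Z3 || Z2) = 0 + j33.37 Ω = 33.37∠90.0° Ω.

Z = 0 + j33.37 Ω = 33.37∠90.0° Ω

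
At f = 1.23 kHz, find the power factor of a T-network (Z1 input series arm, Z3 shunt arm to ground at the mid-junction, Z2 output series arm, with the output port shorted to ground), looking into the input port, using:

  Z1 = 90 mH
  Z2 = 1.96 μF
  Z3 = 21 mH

Step 1 — Angular frequency: ω = 2π·f = 2π·1230 = 7728 rad/s.
Step 2 — Component impedances:
  Z1: Z = jωL = j·7728·0.09 = 0 + j695.5 Ω
  Z2: Z = 1/(jωC) = -j/(ω·C) = 0 - j66.02 Ω
  Z3: Z = jωL = j·7728·0.021 = 0 + j162.3 Ω
Step 3 — With the output port shorted to ground, the output series arm Z2 runs from the junction to ground; the shunt arm Z3 also runs from the junction to ground. They appear in parallel: Z3 || Z2 = 0 - j111.3 Ω.
Step 4 — Series with input arm Z1: Z_in = Z1 + (Z3 || Z2) = 0 + j584.3 Ω = 584.3∠90.0° Ω.
Step 5 — Power factor: PF = cos(φ) = Re(Z)/|Z| = 0/584.3 = 0.
Step 6 — Type: Im(Z) = 584.3 ⇒ lagging (phase φ = 90.0°).

PF = 0 (lagging, φ = 90.0°)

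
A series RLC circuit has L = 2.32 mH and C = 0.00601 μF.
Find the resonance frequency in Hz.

Step 1 — Resonance condition Im(Z)=0 gives ω₀ = 1/√(LC).
Step 2 — ω₀ = 1/√(0.00232·6.01e-09) = 2.678e+05 rad/s.
Step 3 — f₀ = ω₀/(2π) = 4.262e+04 Hz.

f₀ = 4.262e+04 Hz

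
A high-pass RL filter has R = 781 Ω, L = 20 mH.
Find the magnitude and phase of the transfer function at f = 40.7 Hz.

Step 1 — Angular frequency: ω = 2π·40.7 = 255.7 rad/s.
Step 2 — Transfer function: H(jω) = jωL/(R + jωL).
Step 3 — Numerator jωL = j·5.115; denominator R + jωL = 781 + j5.115.
Step 4 — H = 4.288e-05 + j0.006548.
Step 5 — Magnitude: |H| = 0.006549 (-43.7 dB); phase: φ = 89.6°.

|H| = 0.006549 (-43.7 dB), φ = 89.6°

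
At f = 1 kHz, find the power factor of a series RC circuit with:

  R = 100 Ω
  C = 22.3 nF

Step 1 — Angular frequency: ω = 2π·f = 2π·1000 = 6283 rad/s.
Step 2 — Component impedances:
  R: Z = R = 100 Ω
  C: Z = 1/(jωC) = -j/(ω·C) = 0 - j7137 Ω
Step 3 — Series combination: Z_total = R + C = 100 - j7137 Ω = 7138∠-89.2° Ω.
Step 4 — Power factor: PF = cos(φ) = Re(Z)/|Z| = 100/7138 = 0.01401.
Step 5 — Type: Im(Z) = -7137 ⇒ leading (phase φ = -89.2°).

PF = 0.01401 (leading, φ = -89.2°)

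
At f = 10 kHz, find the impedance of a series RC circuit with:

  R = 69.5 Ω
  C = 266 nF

Step 1 — Angular frequency: ω = 2π·f = 2π·1e+04 = 6.283e+04 rad/s.
Step 2 — Component impedances:
  R: Z = R = 69.5 Ω
  C: Z = 1/(jωC) = -j/(ω·C) = 0 - j59.83 Ω
Step 3 — Series combination: Z_total = R + C = 69.5 - j59.83 Ω = 91.71∠-40.7° Ω.

Z = 69.5 - j59.83 Ω = 91.71∠-40.7° Ω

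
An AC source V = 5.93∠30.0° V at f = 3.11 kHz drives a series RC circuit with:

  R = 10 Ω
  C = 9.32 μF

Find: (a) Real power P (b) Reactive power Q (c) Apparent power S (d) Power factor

Step 1 — Angular frequency: ω = 2π·f = 2π·3110 = 1.954e+04 rad/s.
Step 2 — Component impedances:
  R: Z = R = 10 Ω
  C: Z = 1/(jωC) = -j/(ω·C) = 0 - j5.491 Ω
Step 3 — Series combination: Z_total = R + C = 10 - j5.491 Ω = 11.41∠-28.8° Ω.
Step 4 — Source phasor: V = 5.93∠30.0° V = 5.136 + j2.965 V.
Step 5 — Current: I = V / Z = 0.2695 + j0.4445 A = 0.5198∠58.8° A.
Step 6 — Complex power: S = V·I* = 2.702 - j1.484 VA.
Step 7 — Real power: P = Re(S) = 2.702 W.
Step 8 — Reactive power: Q = Im(S) = -1.484 VAR.
Step 9 — Apparent power: |S| = 3.082 VA.
Step 10 — Power factor: PF = P/|S| = 0.8766 (leading).

(a) P = 2.702 W  (b) Q = -1.484 VAR  (c) S = 3.082 VA  (d) PF = 0.8766 (leading)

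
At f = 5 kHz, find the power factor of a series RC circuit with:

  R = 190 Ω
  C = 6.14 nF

Step 1 — Angular frequency: ω = 2π·f = 2π·5000 = 3.142e+04 rad/s.
Step 2 — Component impedances:
  R: Z = R = 190 Ω
  C: Z = 1/(jωC) = -j/(ω·C) = 0 - j5184 Ω
Step 3 — Series combination: Z_total = R + C = 190 - j5184 Ω = 5188∠-87.9° Ω.
Step 4 — Power factor: PF = cos(φ) = Re(Z)/|Z| = 190/5187.7 = 0.03663.
Step 5 — Type: Im(Z) = -5184 ⇒ leading (phase φ = -87.9°).

PF = 0.03663 (leading, φ = -87.9°)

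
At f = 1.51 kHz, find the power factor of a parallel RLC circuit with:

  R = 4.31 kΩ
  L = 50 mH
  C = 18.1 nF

Step 1 — Angular frequency: ω = 2π·f = 2π·1510 = 9488 rad/s.
Step 2 — Component impedances:
  R: Z = R = 4310 Ω
  L: Z = jωL = j·9488·0.05 = 0 + j474.4 Ω
  C: Z = 1/(jωC) = -j/(ω·C) = 0 - j5823 Ω
Step 3 — Parallel combination: 1/Z_total = 1/R + 1/L + 1/C; Z_total = 61.01 + j509.1 Ω = 512.8∠83.2° Ω.
Step 4 — Power factor: PF = cos(φ) = Re(Z)/|Z| = 61.01/512.8 = 0.119.
Step 5 — Type: Im(Z) = 509.1 ⇒ lagging (phase φ = 83.2°).

PF = 0.119 (lagging, φ = 83.2°)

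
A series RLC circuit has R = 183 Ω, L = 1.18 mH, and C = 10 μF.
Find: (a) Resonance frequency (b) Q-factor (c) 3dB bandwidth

Step 1 — Resonance condition Im(Z)=0 gives ω₀ = 1/√(LC).
Step 2 — ω₀ = 1/√(0.00118·1e-05) = 9206 rad/s.
Step 3 — f₀ = ω₀/(2π) = 1465 Hz.
Step 4 — Series Q: Q = ω₀L/R = 9206·0.00118/183 = 0.05936.
Step 5 — 3dB bandwidth: Δω = ω₀/Q = 1.551e+05 rad/s; BW = Δω/(2π) = 2.468e+04 Hz.

(a) f₀ = 1465 Hz  (b) Q = 0.05936  (c) BW = 2.468e+04 Hz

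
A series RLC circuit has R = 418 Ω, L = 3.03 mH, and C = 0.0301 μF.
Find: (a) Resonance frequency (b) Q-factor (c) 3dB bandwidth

Step 1 — Resonance condition Im(Z)=0 gives ω₀ = 1/√(LC).
Step 2 — ω₀ = 1/√(0.00303·3.01e-08) = 1.047e+05 rad/s.
Step 3 — f₀ = ω₀/(2π) = 1.667e+04 Hz.
Step 4 — Series Q: Q = ω₀L/R = 1.047e+05·0.00303/418 = 0.759.
Step 5 — 3dB bandwidth: Δω = ω₀/Q = 1.38e+05 rad/s; BW = Δω/(2π) = 2.196e+04 Hz.

(a) f₀ = 1.667e+04 Hz  (b) Q = 0.759  (c) BW = 2.196e+04 Hz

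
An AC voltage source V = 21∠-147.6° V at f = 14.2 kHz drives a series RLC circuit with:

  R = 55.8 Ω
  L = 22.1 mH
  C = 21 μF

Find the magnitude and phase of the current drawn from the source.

Step 1 — Angular frequency: ω = 2π·f = 2π·1.42e+04 = 8.922e+04 rad/s.
Step 2 — Component impedances:
  R: Z = R = 55.8 Ω
  L: Z = jωL = j·8.922e+04·0.0221 = 0 + j1972 Ω
  C: Z = 1/(jωC) = -j/(ω·C) = 0 - j0.5337 Ω
Step 3 — Series combination: Z_total = R + L + C = 55.8 + j1971 Ω = 1972∠88.4° Ω.
Step 4 — Source phasor: V = 21∠-147.6° V = -17.73 - j11.25 V.
Step 5 — Ohm's law: I = V / Z_total = (-17.73 - j11.25) / (55.8 + j1971) = -0.005958 + j0.008826 A.
Step 6 — Convert to polar: |I| = 0.01065 A, ∠I = 124.0°.

I = 0.01065∠124.0° A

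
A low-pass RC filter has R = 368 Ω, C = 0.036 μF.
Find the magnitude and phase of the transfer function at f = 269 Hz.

Step 1 — Angular frequency: ω = 2π·269 = 1690 rad/s.
Step 2 — Transfer function: H(jω) = 1/(1 + jωRC).
Step 3 — Denominator: 1 + jωRC = 1 + j·1690·368·3.6e-08 = 1 + j0.02239.
Step 4 — H = 0.9995 - j0.02238.
Step 5 — Magnitude: |H| = 0.9997 (-0.0 dB); phase: φ = -1.3°.

|H| = 0.9997 (-0.0 dB), φ = -1.3°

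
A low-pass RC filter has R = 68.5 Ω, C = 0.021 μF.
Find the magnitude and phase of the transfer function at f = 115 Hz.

Step 1 — Angular frequency: ω = 2π·115 = 722.6 rad/s.
Step 2 — Transfer function: H(jω) = 1/(1 + jωRC).
Step 3 — Denominator: 1 + jωRC = 1 + j·722.6·68.5·2.1e-08 = 1 + j0.001039.
Step 4 — H = 1 - j0.001039.
Step 5 — Magnitude: |H| = 1 (-0.0 dB); phase: φ = -0.1°.

|H| = 1 (-0.0 dB), φ = -0.1°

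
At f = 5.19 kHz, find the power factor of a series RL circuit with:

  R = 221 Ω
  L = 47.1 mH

Step 1 — Angular frequency: ω = 2π·f = 2π·5190 = 3.261e+04 rad/s.
Step 2 — Component impedances:
  R: Z = R = 221 Ω
  L: Z = jωL = j·3.261e+04·0.0471 = 0 + j1536 Ω
Step 3 — Series combination: Z_total = R + L = 221 + j1536 Ω = 1552∠81.8° Ω.
Step 4 — Power factor: PF = cos(φ) = Re(Z)/|Z| = 221/1552 = 0.1424.
Step 5 — Type: Im(Z) = 1536 ⇒ lagging (phase φ = 81.8°).

PF = 0.1424 (lagging, φ = 81.8°)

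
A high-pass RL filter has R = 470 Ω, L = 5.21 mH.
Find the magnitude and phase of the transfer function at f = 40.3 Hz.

Step 1 — Angular frequency: ω = 2π·40.3 = 253.2 rad/s.
Step 2 — Transfer function: H(jω) = jωL/(R + jωL).
Step 3 — Numerator jωL = j·1.319; denominator R + jωL = 470 + j1.319.
Step 4 — H = 7.879e-06 + j0.002807.
Step 5 — Magnitude: |H| = 0.002807 (-51.0 dB); phase: φ = 89.8°.

|H| = 0.002807 (-51.0 dB), φ = 89.8°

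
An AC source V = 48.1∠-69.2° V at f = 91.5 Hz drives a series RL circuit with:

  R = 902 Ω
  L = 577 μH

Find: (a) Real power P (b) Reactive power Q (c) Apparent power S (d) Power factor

Step 1 — Angular frequency: ω = 2π·f = 2π·91.5 = 574.9 rad/s.
Step 2 — Component impedances:
  R: Z = R = 902 Ω
  L: Z = jωL = j·574.9·0.000577 = 0 + j0.3317 Ω
Step 3 — Series combination: Z_total = R + L = 902 + j0.3317 Ω = 902∠0.0° Ω.
Step 4 — Source phasor: V = 48.1∠-69.2° V = 17.08 - j44.97 V.
Step 5 — Current: I = V / Z = 0.01892 - j0.04986 A = 0.05333∠-69.2° A.
Step 6 — Complex power: S = V·I* = 2.565 + j0.0009433 VA.
Step 7 — Real power: P = Re(S) = 2.565 W.
Step 8 — Reactive power: Q = Im(S) = 0.0009433 VAR.
Step 9 — Apparent power: |S| = 2.565 VA.
Step 10 — Power factor: PF = P/|S| = 1 (lagging).

(a) P = 2.565 W  (b) Q = 0.0009433 VAR  (c) S = 2.565 VA  (d) PF = 1 (lagging)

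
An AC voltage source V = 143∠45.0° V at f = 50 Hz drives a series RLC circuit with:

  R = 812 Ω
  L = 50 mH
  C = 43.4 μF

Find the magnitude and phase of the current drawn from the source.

Step 1 — Angular frequency: ω = 2π·f = 2π·50 = 314.2 rad/s.
Step 2 — Component impedances:
  R: Z = R = 812 Ω
  L: Z = jωL = j·314.2·0.05 = 0 + j15.71 Ω
  C: Z = 1/(jωC) = -j/(ω·C) = 0 - j73.34 Ω
Step 3 — Series combination: Z_total = R + L + C = 812 - j57.64 Ω = 814∠-4.1° Ω.
Step 4 — Source phasor: V = 143∠45.0° V = 101.1 + j101.1 V.
Step 5 — Ohm's law: I = V / Z_total = (101.1 + j101.1) / (812 - j57.64) = 0.1151 + j0.1327 A.
Step 6 — Convert to polar: |I| = 0.1757 A, ∠I = 49.1°.

I = 0.1757∠49.1° A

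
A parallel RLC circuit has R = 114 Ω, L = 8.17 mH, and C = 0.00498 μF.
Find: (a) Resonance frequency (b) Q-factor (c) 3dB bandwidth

Step 1 — Resonance: ω₀ = 1/√(LC) = 1/√(0.00817·4.98e-09) = 1.568e+05 rad/s.
Step 2 — f₀ = ω₀/(2π) = 2.495e+04 Hz.
Step 3 — Parallel Q: Q = R/(ω₀L) = 114/(1.568e+05·0.00817) = 0.089.
Step 4 — Bandwidth: Δω = ω₀/Q = 1.761e+06 rad/s; BW = Δω/(2π) = 2.803e+05 Hz.

(a) f₀ = 2.495e+04 Hz  (b) Q = 0.089  (c) BW = 2.803e+05 Hz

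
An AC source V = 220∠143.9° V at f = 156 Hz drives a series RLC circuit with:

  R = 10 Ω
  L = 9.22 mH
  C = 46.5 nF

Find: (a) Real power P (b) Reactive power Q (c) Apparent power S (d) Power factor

Step 1 — Angular frequency: ω = 2π·f = 2π·156 = 980.2 rad/s.
Step 2 — Component impedances:
  R: Z = R = 10 Ω
  L: Z = jωL = j·980.2·0.00922 = 0 + j9.037 Ω
  C: Z = 1/(jωC) = -j/(ω·C) = 0 - j2.194e+04 Ω
Step 3 — Series combination: Z_total = R + L + C = 10 - j2.193e+04 Ω = 2.193e+04∠-90.0° Ω.
Step 4 — Source phasor: V = 220∠143.9° V = -177.8 + j129.6 V.
Step 5 — Current: I = V / Z = -0.005914 - j0.008103 A = 0.01003∠-126.1° A.
Step 6 — Complex power: S = V·I* = 0.001006 - j2.207 VA.
Step 7 — Real power: P = Re(S) = 0.001006 W.
Step 8 — Reactive power: Q = Im(S) = -2.207 VAR.
Step 9 — Apparent power: |S| = 2.207 VA.
Step 10 — Power factor: PF = P/|S| = 0.000456 (leading).

(a) P = 0.001006 W  (b) Q = -2.207 VAR  (c) S = 2.207 VA  (d) PF = 0.000456 (leading)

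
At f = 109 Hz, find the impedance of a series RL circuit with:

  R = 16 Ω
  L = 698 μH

Step 1 — Angular frequency: ω = 2π·f = 2π·109 = 684.9 rad/s.
Step 2 — Component impedances:
  R: Z = R = 16 Ω
  L: Z = jωL = j·684.9·0.000698 = 0 + j0.478 Ω
Step 3 — Series combination: Z_total = R + L = 16 + j0.478 Ω = 16.01∠1.7° Ω.

Z = 16 + j0.478 Ω = 16.01∠1.7° Ω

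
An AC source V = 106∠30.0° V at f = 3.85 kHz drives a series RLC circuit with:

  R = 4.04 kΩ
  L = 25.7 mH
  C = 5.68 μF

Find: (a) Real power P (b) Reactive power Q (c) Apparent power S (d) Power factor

Step 1 — Angular frequency: ω = 2π·f = 2π·3850 = 2.419e+04 rad/s.
Step 2 — Component impedances:
  R: Z = R = 4040 Ω
  L: Z = jωL = j·2.419e+04·0.0257 = 0 + j621.7 Ω
  C: Z = 1/(jωC) = -j/(ω·C) = 0 - j7.278 Ω
Step 3 — Series combination: Z_total = R + L + C = 4040 + j614.4 Ω = 4086∠8.6° Ω.
Step 4 — Source phasor: V = 106∠30.0° V = 91.8 + j53 V.
Step 5 — Current: I = V / Z = 0.02416 + j0.009445 A = 0.02594∠21.4° A.
Step 6 — Complex power: S = V·I* = 2.718 + j0.4134 VA.
Step 7 — Real power: P = Re(S) = 2.718 W.
Step 8 — Reactive power: Q = Im(S) = 0.4134 VAR.
Step 9 — Apparent power: |S| = 2.75 VA.
Step 10 — Power factor: PF = P/|S| = 0.9886 (lagging).

(a) P = 2.718 W  (b) Q = 0.4134 VAR  (c) S = 2.75 VA  (d) PF = 0.9886 (lagging)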